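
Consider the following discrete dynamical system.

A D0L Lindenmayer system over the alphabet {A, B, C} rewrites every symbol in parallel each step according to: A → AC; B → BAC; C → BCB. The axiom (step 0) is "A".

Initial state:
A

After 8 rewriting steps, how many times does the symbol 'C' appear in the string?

828

step 0: A
step 1: AC
step 2: ACBCB
step 3: ACBCBBACBCBBAC
step 4: ACBCBBACBCBBACBACACBCBBACBCBBACBACACBCB
step 5: ACBCBBACBCBBACBACACBCBBACBCBBACBACACBCBBACACBCBACBCBBACBCBBACBACACBCBBACBCBBACBACACBCBBACACBCBACBCBBACBCBBAC
step 6: ACBCBBACBCBBACBACACBCBBACBCBBACBACACBCBBACACBCBACBCBBACBCB…ACBCBACBCBBACBCBBACACBCBBACBCBBACBACACBCBBACBCBBACBACACBCB  (len 299)
step 7: ACBCBBACBCBBACBACACBCBBACBCBBACBACACBCBBACACBCBACBCBBACBCB…CBBACBCBBACBACACBCBBACBCBBACBACACBCBBACACBCBACBCBBACBCBBAC  (len 828)
step 8: ACBCBBACBCBBACBACACBCBBACBCBBACBACACBCBBACACBCBACBCBBACBCB…ACBCBACBCBBACBCBBACACBCBBACBCBBACBACACBCBBACBCBBACBACACBCB  (len 2293)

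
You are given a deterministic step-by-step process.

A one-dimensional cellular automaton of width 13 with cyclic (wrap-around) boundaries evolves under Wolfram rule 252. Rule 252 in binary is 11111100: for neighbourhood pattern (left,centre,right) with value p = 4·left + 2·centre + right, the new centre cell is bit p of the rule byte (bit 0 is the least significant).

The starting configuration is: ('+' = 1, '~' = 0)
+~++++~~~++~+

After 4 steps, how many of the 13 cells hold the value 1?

13

k=0  +~++++~~~++~+
k=1  +++++++~~++++
k=2  ++++++++~++++
k=3  +++++++++++++
k=4  +++++++++++++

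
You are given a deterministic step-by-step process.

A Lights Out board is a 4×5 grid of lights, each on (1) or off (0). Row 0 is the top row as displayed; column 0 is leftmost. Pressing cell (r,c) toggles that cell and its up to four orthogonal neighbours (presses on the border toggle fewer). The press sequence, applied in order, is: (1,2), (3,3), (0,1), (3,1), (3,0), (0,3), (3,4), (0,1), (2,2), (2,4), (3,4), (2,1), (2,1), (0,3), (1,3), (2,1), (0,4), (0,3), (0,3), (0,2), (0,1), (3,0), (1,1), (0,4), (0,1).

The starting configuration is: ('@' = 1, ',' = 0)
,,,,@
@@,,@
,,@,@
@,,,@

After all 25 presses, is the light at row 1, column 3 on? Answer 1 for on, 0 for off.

0) ,,,,@
@@,,@
,,@,@
@,,,@
1) ,,@,@
@,@@@
,,,,@
@,,,@
2) ,,@,@
@,@@@
,,,@@
@,@@,
3) @@,,@
@@@@@
,,,@@
@,@@,
4) @@,,@
@@@@@
,@,@@
,@,@,
5) @@,,@
@@@@@
@@,@@
@,,@,
6) @@@@,
@@@,@
@@,@@
@,,@,
7) @@@@,
@@@,@
@@,@,
@,,,@
8) ,,,@,
@,@,@
@@,@,
@,,,@
9) ,,,@,
@,,,@
@,@,,
@,@,@
10) ,,,@,
@,,,,
@,@@@
@,@,,
11) ,,,@,
@,,,,
@,@@,
@,@@@
12) ,,,@,
@@,,,
,@,@,
@@@@@
13) ,,,@,
@,,,,
@,@@,
@,@@@
14) ,,@,@
@,,@,
@,@@,
@,@@@
15) ,,@@@
@,@,@
@,@,,
@,@@@
16) ,,@@@
@@@,@
,@,,,
@@@@@
17) ,,@,,
@@@,,
,@,,,
@@@@@
18) ,,,@@
@@@@,
,@,,,
@@@@@
19) ,,@,,
@@@,,
,@,,,
@@@@@
20) ,@,@,
@@,,,
,@,,,
@@@@@
21) @,@@,
@,,,,
,@,,,
@@@@@
22) @,@@,
@,,,,
@@,,,
,,@@@
23) @@@@,
,@@,,
@,,,,
,,@@@
24) @@@,@
,@@,@
@,,,,
,,@@@
25) ,,,,@
,,@,@
@,,,,
,,@@@

0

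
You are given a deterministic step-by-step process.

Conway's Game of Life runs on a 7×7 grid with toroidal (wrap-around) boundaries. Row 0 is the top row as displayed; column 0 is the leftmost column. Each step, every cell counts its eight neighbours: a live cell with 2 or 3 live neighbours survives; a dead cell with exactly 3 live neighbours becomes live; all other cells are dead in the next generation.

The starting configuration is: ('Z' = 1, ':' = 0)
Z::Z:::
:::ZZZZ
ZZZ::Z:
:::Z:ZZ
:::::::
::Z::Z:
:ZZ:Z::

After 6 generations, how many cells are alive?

step 0: Z::Z:::
:::ZZZZ
ZZZ::Z:
:::Z:ZZ
:::::::
::Z::Z:
:ZZ:Z::
step 1: ZZ::::Z
:::Z:Z:
ZZZ::::
ZZZ:ZZZ
::::ZZZ
:ZZZ:::
:ZZ:Z::
step 2: ZZ:ZZZZ
:::::::
:::::::
::Z:Z::
:::::::
ZZ:::::
:::::::
step 3: Z:::ZZZ
Z:::ZZZ
:::::::
:::::::
:Z:::::
:::::::
::Z:ZZ:
step 4: ZZ:::::
Z:::Z::
:::::ZZ
:::::::
:::::::
:::::::
:::ZZ::
step 5: ZZ:ZZ::
ZZ:::Z:
:::::ZZ
:::::::
:::::::
:::::::
:::::::
step 6: ZZZ:Z:Z
:ZZ::Z:
Z::::ZZ
:::::::
:::::::
:::::::
:::::::

11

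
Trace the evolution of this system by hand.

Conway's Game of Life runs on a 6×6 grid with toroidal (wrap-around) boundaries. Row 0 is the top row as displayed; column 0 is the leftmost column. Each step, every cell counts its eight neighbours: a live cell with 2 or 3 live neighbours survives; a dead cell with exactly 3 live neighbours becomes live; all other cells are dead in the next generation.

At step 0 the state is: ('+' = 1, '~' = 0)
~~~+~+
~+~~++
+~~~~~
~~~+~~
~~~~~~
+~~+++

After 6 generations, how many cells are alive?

9

t=0: ~~~+~+
~+~~++
+~~~~~
~~~+~~
~~~~~~
+~~+++
t=1: ~~++~~
~~~~++
+~~~++
~~~~~~
~~~+~+
+~~+~+
t=2: +~++~~
+~~~~~
+~~~+~
+~~~~~
+~~~~+
+~~+~+
t=3: +~+++~
+~~+~~
++~~~~
++~~~~
~+~~+~
~~++~~
t=4: ~~~~++
+~~++~
~~+~~+
~~+~~+
++~+~~
~~~~~+
t=5: +~~+~~
+~~+~~
+++~~+
~~++++
+++~++
~~~~~+
t=6: +~~~++
~~~++~
~~~~~~
~~~~~~
~++~~~
~~++~~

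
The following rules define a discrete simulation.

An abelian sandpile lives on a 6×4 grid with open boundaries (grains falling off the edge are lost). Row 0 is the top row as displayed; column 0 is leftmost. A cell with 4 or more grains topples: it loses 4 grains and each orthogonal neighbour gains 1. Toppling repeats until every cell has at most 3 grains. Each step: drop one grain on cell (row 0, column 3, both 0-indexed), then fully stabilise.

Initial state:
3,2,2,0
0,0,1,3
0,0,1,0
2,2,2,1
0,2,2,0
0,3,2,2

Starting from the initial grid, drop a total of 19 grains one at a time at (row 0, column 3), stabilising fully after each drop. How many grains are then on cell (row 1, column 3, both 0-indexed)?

1

step 0: 3,2,2,0
0,0,1,3
0,0,1,0
2,2,2,1
0,2,2,0
0,3,2,2
step 1: 3,2,2,1
0,0,1,3
0,0,1,0
2,2,2,1
0,2,2,0
0,3,2,2
step 2: 3,2,2,2
0,0,1,3
0,0,1,0
2,2,2,1
0,2,2,0
0,3,2,2
step 3: 3,2,2,3
0,0,1,3
0,0,1,0
2,2,2,1
0,2,2,0
0,3,2,2
step 4: 3,2,3,1
0,0,2,0
0,0,1,1
2,2,2,1
0,2,2,0
0,3,2,2
step 5: 3,2,3,2
0,0,2,0
0,0,1,1
2,2,2,1
0,2,2,0
0,3,2,2
step 6: 3,2,3,3
0,0,2,0
0,0,1,1
2,2,2,1
0,2,2,0
0,3,2,2
step 7: 3,3,0,1
0,0,3,1
0,0,1,1
2,2,2,1
0,2,2,0
0,3,2,2
step 8: 3,3,0,2
0,0,3,1
0,0,1,1
2,2,2,1
0,2,2,0
0,3,2,2
step 9: 3,3,0,3
0,0,3,1
0,0,1,1
2,2,2,1
0,2,2,0
0,3,2,2
step 10: 3,3,1,0
0,0,3,2
0,0,1,1
2,2,2,1
0,2,2,0
0,3,2,2
step 11: 3,3,1,1
0,0,3,2
0,0,1,1
2,2,2,1
0,2,2,0
0,3,2,2
step 12: 3,3,1,2
0,0,3,2
0,0,1,1
2,2,2,1
0,2,2,0
0,3,2,2
step 13: 3,3,1,3
0,0,3,2
0,0,1,1
2,2,2,1
0,2,2,0
0,3,2,2
step 14: 3,3,2,0
0,0,3,3
0,0,1,1
2,2,2,1
0,2,2,0
0,3,2,2
step 15: 3,3,2,1
0,0,3,3
0,0,1,1
2,2,2,1
0,2,2,0
0,3,2,2
step 16: 3,3,2,2
0,0,3,3
0,0,1,1
2,2,2,1
0,2,2,0
0,3,2,2
step 17: 3,3,2,3
0,0,3,3
0,0,1,1
2,2,2,1
0,2,2,0
0,3,2,2
step 18: 0,1,1,2
1,2,1,1
0,0,2,2
2,2,2,1
0,2,2,0
0,3,2,2
step 19: 0,1,1,3
1,2,1,1
0,0,2,2
2,2,2,1
0,2,2,0
0,3,2,2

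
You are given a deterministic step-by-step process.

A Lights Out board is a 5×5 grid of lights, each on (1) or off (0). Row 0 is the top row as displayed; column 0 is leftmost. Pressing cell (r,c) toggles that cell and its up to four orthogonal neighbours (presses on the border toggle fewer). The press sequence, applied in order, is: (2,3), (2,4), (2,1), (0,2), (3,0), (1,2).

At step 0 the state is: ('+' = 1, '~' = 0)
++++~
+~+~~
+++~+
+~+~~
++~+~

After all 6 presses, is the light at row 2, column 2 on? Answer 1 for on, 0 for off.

0

gen 0: ++++~
+~+~~
+++~+
+~+~~
++~+~
gen 1: ++++~
+~++~
++~+~
+~++~
++~+~
gen 2: ++++~
+~+++
++~~+
+~+++
++~+~
gen 3: ++++~
+++++
~~+~+
+++++
++~+~
gen 4: +~~~~
++~++
~~+~+
+++++
++~+~
gen 5: +~~~~
++~++
+~+~+
~~+++
~+~+~
gen 6: +~+~~
+~+~+
+~~~+
~~+++
~+~+~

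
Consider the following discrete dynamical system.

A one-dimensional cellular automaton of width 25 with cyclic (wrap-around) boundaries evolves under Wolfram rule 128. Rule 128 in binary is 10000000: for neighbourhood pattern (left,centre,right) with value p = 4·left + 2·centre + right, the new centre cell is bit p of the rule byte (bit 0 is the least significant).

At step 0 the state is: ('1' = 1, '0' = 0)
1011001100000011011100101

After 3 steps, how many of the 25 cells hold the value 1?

0

step 0: 1011001100000011011100101
step 1: 0000000000000000001000000
step 2: 0000000000000000000000000
step 3: 0000000000000000000000000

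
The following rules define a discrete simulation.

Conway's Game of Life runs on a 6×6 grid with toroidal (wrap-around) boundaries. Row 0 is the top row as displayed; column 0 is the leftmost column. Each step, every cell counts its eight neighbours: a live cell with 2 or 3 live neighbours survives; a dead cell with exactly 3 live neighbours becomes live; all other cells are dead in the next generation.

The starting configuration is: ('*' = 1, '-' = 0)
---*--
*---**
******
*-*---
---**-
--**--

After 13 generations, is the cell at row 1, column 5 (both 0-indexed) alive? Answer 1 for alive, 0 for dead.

0

0) ---*--
*---**
******
*-*---
---**-
--**--
1) --**-*
------
--*---
*-----
-*--*-
--*---
2) --**--
--**--
------
-*----
-*----
-**-*-
3) ----*-
--**--
--*---
------
**----
-*----
4) --**--
--**--
--**--
-*----
**----
**----
5) ---*--
-*--*-
-*-*--
**----
--*---
*-----
6) ------
---**-
-*----
**----
*-----
------
7) ------
------
***---
**----
**----
------
8) ------
-*----
*-*---
-----*
**----
------
9) ------
-*----
**----
-----*
*-----
------
10) ------
**----
**----
-*---*
------
------
11) ------
**----
--*--*
-*----
------
------
12) ------
**----
--*---
------
------
------
13) ------
-*----
-*----
------
------
------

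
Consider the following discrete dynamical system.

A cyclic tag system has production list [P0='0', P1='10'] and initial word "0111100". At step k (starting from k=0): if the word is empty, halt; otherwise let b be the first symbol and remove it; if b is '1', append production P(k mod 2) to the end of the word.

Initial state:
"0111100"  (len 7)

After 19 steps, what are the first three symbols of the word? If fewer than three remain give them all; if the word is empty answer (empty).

[0] "0111100"  (len 7)
[1] "111100"  (len 6)
[2] "1110010"  (len 7)
[3] "1100100"  (len 7)
[4] "10010010"  (len 8)
[5] "00100100"  (len 8)
[6] "0100100"  (len 7)
[7] "100100"  (len 6)
[8] "0010010"  (len 7)
[9] "010010"  (len 6)
[10] "10010"  (len 5)
[11] "00100"  (len 5)
[12] "0100"  (len 4)
[13] "100"  (len 3)
[14] "0010"  (len 4)
[15] "010"  (len 3)
[16] "10"  (len 2)
[17] "00"  (len 2)
[18] "0"  (len 1)
[19] (halted — word empty)

(empty)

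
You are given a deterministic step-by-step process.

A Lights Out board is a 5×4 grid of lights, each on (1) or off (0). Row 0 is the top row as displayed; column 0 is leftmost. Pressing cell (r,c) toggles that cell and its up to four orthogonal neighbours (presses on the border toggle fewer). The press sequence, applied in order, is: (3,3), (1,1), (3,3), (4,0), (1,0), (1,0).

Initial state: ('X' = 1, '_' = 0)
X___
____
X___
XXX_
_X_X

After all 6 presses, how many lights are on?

t=0: X___
____
X___
XXX_
_X_X
t=1: X___
____
X__X
XX_X
_X__
t=2: XX__
XXX_
XX_X
XX_X
_X__
t=3: XX__
XXX_
XX__
XXX_
_X_X
t=4: XX__
XXX_
XX__
_XX_
X__X
t=5: _X__
__X_
_X__
_XX_
X__X
t=6: XX__
XXX_
XX__
_XX_
X__X

11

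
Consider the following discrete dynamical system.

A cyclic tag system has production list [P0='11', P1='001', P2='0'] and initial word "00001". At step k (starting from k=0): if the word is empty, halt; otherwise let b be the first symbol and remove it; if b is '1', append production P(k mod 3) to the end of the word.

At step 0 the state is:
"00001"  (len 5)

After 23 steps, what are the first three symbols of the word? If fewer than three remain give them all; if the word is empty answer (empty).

t=0: "00001"  (len 5)
t=1: "0001"  (len 4)
t=2: "001"  (len 3)
t=3: "01"  (len 2)
t=4: "1"  (len 1)
t=5: "001"  (len 3)
t=6: "01"  (len 2)
t=7: "1"  (len 1)
t=8: "001"  (len 3)
t=9: "01"  (len 2)
t=10: "1"  (len 1)
t=11: "001"  (len 3)
t=12: "01"  (len 2)
t=13: "1"  (len 1)
t=14: "001"  (len 3)
t=15: "01"  (len 2)
t=16: "1"  (len 1)
t=17: "001"  (len 3)
t=18: "01"  (len 2)
t=19: "1"  (len 1)
t=20: "001"  (len 3)
t=21: "01"  (len 2)
t=22: "1"  (len 1)
t=23: "001"  (len 3)

001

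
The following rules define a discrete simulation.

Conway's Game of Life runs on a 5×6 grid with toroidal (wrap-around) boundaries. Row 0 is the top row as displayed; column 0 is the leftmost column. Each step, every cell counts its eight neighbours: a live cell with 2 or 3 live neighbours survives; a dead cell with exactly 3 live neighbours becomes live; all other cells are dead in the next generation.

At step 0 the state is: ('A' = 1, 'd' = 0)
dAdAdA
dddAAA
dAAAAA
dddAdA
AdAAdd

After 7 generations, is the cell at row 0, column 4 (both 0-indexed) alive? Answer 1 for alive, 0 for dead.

1

t=0: dAdAdA
dddAAA
dAAAAA
dddAdA
AdAAdd
t=1: dAdddA
dAdddd
dddddd
dddddA
AAdAdA
t=2: dAddAA
Addddd
dddddd
ddddAA
dAAddA
t=3: dAAdAA
AddddA
dddddA
AdddAA
dAAAdd
t=4: ddddAA
dAdddd
dddddd
AAAAAA
dddddd
t=5: dddddd
dddddd
dddAAA
AAAAAA
dAAddd
t=6: dddddd
ddddAd
dAdddd
dddddd
ddddAA
t=7: ddddAA
dddddd
dddddd
dddddd
dddddd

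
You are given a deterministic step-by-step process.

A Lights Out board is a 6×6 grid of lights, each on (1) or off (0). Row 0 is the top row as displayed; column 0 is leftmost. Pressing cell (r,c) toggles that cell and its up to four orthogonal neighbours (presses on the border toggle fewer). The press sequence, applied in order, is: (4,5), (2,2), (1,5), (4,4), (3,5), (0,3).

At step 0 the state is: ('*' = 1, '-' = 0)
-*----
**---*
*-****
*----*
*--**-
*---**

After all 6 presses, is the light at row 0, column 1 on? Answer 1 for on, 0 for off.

k=0  -*----
**---*
*-****
*----*
*--**-
*---**
k=1  -*----
**---*
*-****
*-----
*--*-*
*---*-
k=2  -*----
***--*
**--**
*-*---
*--*-*
*---*-
k=3  -*---*
***-*-
**--*-
*-*---
*--*-*
*---*-
k=4  -*---*
***-*-
**--*-
*-*-*-
*---*-
*-----
k=5  -*---*
***-*-
**--**
*-*--*
*---**
*-----
k=6  -*****
*****-
**--**
*-*--*
*---**
*-----

1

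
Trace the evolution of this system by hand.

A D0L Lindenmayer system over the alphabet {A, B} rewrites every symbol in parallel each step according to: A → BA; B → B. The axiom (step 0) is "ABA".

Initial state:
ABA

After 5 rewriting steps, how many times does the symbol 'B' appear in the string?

11

[0] ABA
[1] BABBA
[2] BBABBBA
[3] BBBABBBBA
[4] BBBBABBBBBA
[5] BBBBBABBBBBBA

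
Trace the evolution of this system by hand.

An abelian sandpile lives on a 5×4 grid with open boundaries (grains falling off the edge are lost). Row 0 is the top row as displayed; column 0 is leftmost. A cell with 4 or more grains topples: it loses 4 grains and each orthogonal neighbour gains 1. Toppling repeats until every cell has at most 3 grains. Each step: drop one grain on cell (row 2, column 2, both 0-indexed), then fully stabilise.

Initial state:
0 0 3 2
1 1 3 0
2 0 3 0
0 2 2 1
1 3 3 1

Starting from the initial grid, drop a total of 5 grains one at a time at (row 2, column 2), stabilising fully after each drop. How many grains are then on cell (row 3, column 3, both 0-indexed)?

[0] 0 0 3 2
1 1 3 0
2 0 3 0
0 2 2 1
1 3 3 1
[1] 0 1 0 3
1 2 1 1
2 1 1 1
0 2 3 1
1 3 3 1
[2] 0 1 0 3
1 2 1 1
2 1 2 1
0 2 3 1
1 3 3 1
[3] 0 1 0 3
1 2 1 1
2 1 3 1
0 2 3 1
1 3 3 1
[4] 0 1 0 3
1 2 2 1
2 3 1 2
1 0 2 2
2 1 1 2
[5] 0 1 0 3
1 2 2 1
2 3 2 2
1 0 2 2
2 1 1 2

2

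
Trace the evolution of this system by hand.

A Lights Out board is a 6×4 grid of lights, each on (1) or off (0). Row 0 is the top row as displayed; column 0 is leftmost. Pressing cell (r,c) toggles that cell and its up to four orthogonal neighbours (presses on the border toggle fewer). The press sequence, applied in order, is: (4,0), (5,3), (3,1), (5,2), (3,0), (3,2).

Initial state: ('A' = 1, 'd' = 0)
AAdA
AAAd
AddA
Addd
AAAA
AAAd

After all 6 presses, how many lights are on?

15

gen 0: AAdA
AAAd
AddA
Addd
AAAA
AAAd
gen 1: AAdA
AAAd
AddA
dddd
ddAA
dAAd
gen 2: AAdA
AAAd
AddA
dddd
ddAd
dAdA
gen 3: AAdA
AAAd
AAdA
AAAd
dAAd
dAdA
gen 4: AAdA
AAAd
AAdA
AAAd
dAdd
ddAd
gen 5: AAdA
AAAd
dAdA
ddAd
AAdd
ddAd
gen 6: AAdA
AAAd
dAAA
dAdA
AAAd
ddAd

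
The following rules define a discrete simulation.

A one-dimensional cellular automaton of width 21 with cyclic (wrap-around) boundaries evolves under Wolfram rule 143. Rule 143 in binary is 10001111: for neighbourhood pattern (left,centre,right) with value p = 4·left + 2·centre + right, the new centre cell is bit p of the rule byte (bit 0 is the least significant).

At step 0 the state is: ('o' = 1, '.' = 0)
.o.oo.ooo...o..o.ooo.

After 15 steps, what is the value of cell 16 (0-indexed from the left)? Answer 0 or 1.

gen 0: .o.oo.ooo...o..o.ooo.
gen 1: oo.o..oo..ooo.oo.oo..
gen 2: o..o.oo..ooo..o..o..o
gen 3: ..oo.o..ooo..oo.oo.oo
gen 4: .oo..o.ooo..oo..o..o.
gen 5: oo..oo.oo..oo..oo.oo.
gen 6: o..oo..o..oo..oo..o..
gen 7: o.oo..oo.oo..oo..oo.o
gen 8: ..o..oo..o..oo..oo..o
gen 9: .oo.oo..oo.oo..oo..oo
gen 10: .o..o..oo..o..oo..oo.
gen 11: oo.oo.oo..oo.oo..oo..
gen 12: o..o..o..oo..o..oo..o
gen 13: ..oo.oo.oo..oo.oo..oo
gen 14: .oo..o..o..oo..o..oo.
gen 15: oo..oo.oo.oo..oo.oo..

0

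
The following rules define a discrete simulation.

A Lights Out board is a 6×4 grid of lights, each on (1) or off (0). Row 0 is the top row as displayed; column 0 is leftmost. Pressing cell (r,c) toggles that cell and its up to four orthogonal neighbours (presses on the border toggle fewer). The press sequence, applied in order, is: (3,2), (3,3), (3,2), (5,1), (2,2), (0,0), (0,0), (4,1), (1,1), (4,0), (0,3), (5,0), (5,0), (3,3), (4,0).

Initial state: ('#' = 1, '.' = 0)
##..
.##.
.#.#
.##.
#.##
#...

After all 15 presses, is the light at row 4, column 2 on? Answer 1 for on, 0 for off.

0

step 0: ##..
.##.
.#.#
.##.
#.##
#...
step 1: ##..
.##.
.###
...#
#..#
#...
step 2: ##..
.##.
.##.
..#.
#...
#...
step 3: ##..
.##.
.#..
.#.#
#.#.
#...
step 4: ##..
.##.
.#..
.#.#
###.
.##.
step 5: ##..
.#..
..##
.###
###.
.##.
step 6: ....
##..
..##
.###
###.
.##.
step 7: ##..
.#..
..##
.###
###.
.##.
step 8: ##..
.#..
..##
..##
....
..#.
step 9: #...
#.#.
.###
..##
....
..#.
step 10: #...
#.#.
.###
#.##
##..
#.#.
step 11: #.##
#.##
.###
#.##
##..
#.#.
step 12: #.##
#.##
.###
#.##
.#..
.##.
step 13: #.##
#.##
.###
#.##
##..
#.#.
step 14: #.##
#.##
.##.
#...
##.#
#.#.
step 15: #.##
#.##
.##.
....
...#
..#.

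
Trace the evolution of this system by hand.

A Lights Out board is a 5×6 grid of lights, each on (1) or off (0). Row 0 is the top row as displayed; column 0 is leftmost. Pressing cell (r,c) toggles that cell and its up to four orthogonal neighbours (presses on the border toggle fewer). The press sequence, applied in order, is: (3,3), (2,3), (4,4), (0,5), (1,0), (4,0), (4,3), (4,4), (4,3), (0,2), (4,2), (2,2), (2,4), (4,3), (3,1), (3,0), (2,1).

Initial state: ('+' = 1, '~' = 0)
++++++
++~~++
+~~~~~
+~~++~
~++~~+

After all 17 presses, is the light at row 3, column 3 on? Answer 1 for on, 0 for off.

t=0: ++++++
++~~++
+~~~~~
+~~++~
~++~~+
t=1: ++++++
++~~++
+~~+~~
+~+~~~
~+++~+
t=2: ++++++
++~+++
+~+~+~
+~++~~
~+++~+
t=3: ++++++
++~+++
+~+~+~
+~+++~
~++~+~
t=4: ++++~~
++~++~
+~+~+~
+~+++~
~++~+~
t=5: ~+++~~
~~~++~
~~+~+~
+~+++~
~++~+~
t=6: ~+++~~
~~~++~
~~+~+~
~~+++~
+~+~+~
t=7: ~+++~~
~~~++~
~~+~+~
~~+~+~
+~~+~~
t=8: ~+++~~
~~~++~
~~+~+~
~~+~~~
+~~~++
t=9: ~+++~~
~~~++~
~~+~+~
~~++~~
+~++~+
t=10: ~~~~~~
~~+++~
~~+~+~
~~++~~
+~++~+
t=11: ~~~~~~
~~+++~
~~+~+~
~~~+~~
++~~~+
t=12: ~~~~~~
~~~++~
~+~++~
~~++~~
++~~~+
t=13: ~~~~~~
~~~+~~
~+~~~+
~~+++~
++~~~+
t=14: ~~~~~~
~~~+~~
~+~~~+
~~+~+~
++++++
t=15: ~~~~~~
~~~+~~
~~~~~+
++~~+~
+~++++
t=16: ~~~~~~
~~~+~~
+~~~~+
~~~~+~
~~++++
t=17: ~~~~~~
~+~+~~
~++~~+
~+~~+~
~~++++

0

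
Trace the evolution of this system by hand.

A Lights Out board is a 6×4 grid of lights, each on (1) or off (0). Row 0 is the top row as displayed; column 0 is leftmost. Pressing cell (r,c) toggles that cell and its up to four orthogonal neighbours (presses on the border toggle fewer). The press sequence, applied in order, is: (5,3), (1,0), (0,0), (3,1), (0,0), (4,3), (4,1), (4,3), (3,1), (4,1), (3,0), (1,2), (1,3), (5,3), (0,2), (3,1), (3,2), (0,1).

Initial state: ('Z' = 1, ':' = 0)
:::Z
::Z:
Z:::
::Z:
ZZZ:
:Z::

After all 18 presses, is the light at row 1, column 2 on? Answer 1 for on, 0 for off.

0

[0] :::Z
::Z:
Z:::
::Z:
ZZZ:
:Z::
[1] :::Z
::Z:
Z:::
::Z:
ZZZZ
:ZZZ
[2] Z::Z
ZZZ:
::::
::Z:
ZZZZ
:ZZZ
[3] :Z:Z
:ZZ:
::::
::Z:
ZZZZ
:ZZZ
[4] :Z:Z
:ZZ:
:Z::
ZZ::
Z:ZZ
:ZZZ
[5] Z::Z
ZZZ:
:Z::
ZZ::
Z:ZZ
:ZZZ
[6] Z::Z
ZZZ:
:Z::
ZZ:Z
Z:::
:ZZ:
[7] Z::Z
ZZZ:
:Z::
Z::Z
:ZZ:
::Z:
[8] Z::Z
ZZZ:
:Z::
Z:::
:Z:Z
::ZZ
[9] Z::Z
ZZZ:
::::
:ZZ:
:::Z
::ZZ
[10] Z::Z
ZZZ:
::::
::Z:
ZZZZ
:ZZZ
[11] Z::Z
ZZZ:
Z:::
ZZZ:
:ZZZ
:ZZZ
[12] Z:ZZ
Z::Z
Z:Z:
ZZZ:
:ZZZ
:ZZZ
[13] Z:Z:
Z:Z:
Z:ZZ
ZZZ:
:ZZZ
:ZZZ
[14] Z:Z:
Z:Z:
Z:ZZ
ZZZ:
:ZZ:
:Z::
[15] ZZ:Z
Z:::
Z:ZZ
ZZZ:
:ZZ:
:Z::
[16] ZZ:Z
Z:::
ZZZZ
::::
::Z:
:Z::
[17] ZZ:Z
Z:::
ZZ:Z
:ZZZ
::::
:Z::
[18] ::ZZ
ZZ::
ZZ:Z
:ZZZ
::::
:Z::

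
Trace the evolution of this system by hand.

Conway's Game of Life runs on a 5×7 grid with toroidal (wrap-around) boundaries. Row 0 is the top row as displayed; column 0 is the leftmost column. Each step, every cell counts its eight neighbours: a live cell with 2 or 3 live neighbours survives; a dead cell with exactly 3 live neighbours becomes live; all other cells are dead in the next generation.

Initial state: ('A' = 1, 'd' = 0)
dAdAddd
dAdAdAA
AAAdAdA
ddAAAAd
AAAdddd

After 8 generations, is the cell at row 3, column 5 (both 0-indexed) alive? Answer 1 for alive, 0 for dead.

gen 0: dAdAddd
dAdAdAA
AAAdAdA
ddAAAAd
AAAdddd
gen 1: dddAAdA
dddAdAA
ddddddd
ddddAAd
Adddddd
gen 2: AddAAdA
dddAdAA
ddddddA
ddddddd
dddAddA
gen 3: AdAAddd
dddAddd
dddddAA
ddddddd
AddAAAA
gen 4: AAAddAd
ddAAAdA
ddddddd
Adddddd
AAAAAAA
gen 5: ddddddd
AdAAAAA
dddAddd
AdAAAAd
dddAAAd
gen 6: ddAdddd
ddAAAAA
Adddddd
ddAddAA
ddAddAA
gen 7: dAAdddd
dAAAAAA
AAAdddd
AAdddAd
dAAAdAA
gen 8: ddddddd
ddddAAA
ddddddd
dddAAAd
dddAAAA

1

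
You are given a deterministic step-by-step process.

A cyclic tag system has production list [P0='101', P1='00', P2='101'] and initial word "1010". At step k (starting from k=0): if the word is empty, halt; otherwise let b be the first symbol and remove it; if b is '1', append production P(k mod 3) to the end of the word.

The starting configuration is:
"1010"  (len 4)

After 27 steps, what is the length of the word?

17

t=0: "1010"  (len 4)
t=1: "010101"  (len 6)
t=2: "10101"  (len 5)
t=3: "0101101"  (len 7)
t=4: "101101"  (len 6)
t=5: "0110100"  (len 7)
t=6: "110100"  (len 6)
t=7: "10100101"  (len 8)
t=8: "010010100"  (len 9)
t=9: "10010100"  (len 8)
t=10: "0010100101"  (len 10)
t=11: "010100101"  (len 9)
t=12: "10100101"  (len 8)
t=13: "0100101101"  (len 10)
t=14: "100101101"  (len 9)
t=15: "00101101101"  (len 11)
t=16: "0101101101"  (len 10)
t=17: "101101101"  (len 9)
t=18: "01101101101"  (len 11)
t=19: "1101101101"  (len 10)
t=20: "10110110100"  (len 11)
t=21: "0110110100101"  (len 13)
t=22: "110110100101"  (len 12)
t=23: "1011010010100"  (len 13)
t=24: "011010010100101"  (len 15)
t=25: "11010010100101"  (len 14)
t=26: "101001010010100"  (len 15)
t=27: "01001010010100101"  (len 17)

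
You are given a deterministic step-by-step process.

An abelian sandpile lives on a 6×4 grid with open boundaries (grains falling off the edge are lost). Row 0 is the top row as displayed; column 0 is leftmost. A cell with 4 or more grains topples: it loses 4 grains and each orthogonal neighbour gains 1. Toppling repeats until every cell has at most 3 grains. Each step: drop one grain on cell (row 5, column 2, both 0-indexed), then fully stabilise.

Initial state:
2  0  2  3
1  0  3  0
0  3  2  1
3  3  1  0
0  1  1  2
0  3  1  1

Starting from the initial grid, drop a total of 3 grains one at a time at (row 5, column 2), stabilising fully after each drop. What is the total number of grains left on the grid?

34

step 0: 2  0  2  3
1  0  3  0
0  3  2  1
3  3  1  0
0  1  1  2
0  3  1  1
step 1: 2  0  2  3
1  0  3  0
0  3  2  1
3  3  1  0
0  1  1  2
0  3  2  1
step 2: 2  0  2  3
1  0  3  0
0  3  2  1
3  3  1  0
0  1  1  2
0  3  3  1
step 3: 2  0  2  3
1  0  3  0
0  3  2  1
3  3  1  0
0  2  2  2
1  0  1  2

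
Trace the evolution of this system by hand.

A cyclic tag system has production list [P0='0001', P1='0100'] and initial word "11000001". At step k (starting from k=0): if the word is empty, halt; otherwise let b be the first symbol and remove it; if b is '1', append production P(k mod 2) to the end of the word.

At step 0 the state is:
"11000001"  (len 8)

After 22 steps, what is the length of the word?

step 0: "11000001"  (len 8)
step 1: "10000010001"  (len 11)
step 2: "00000100010100"  (len 14)
step 3: "0000100010100"  (len 13)
step 4: "000100010100"  (len 12)
step 5: "00100010100"  (len 11)
step 6: "0100010100"  (len 10)
step 7: "100010100"  (len 9)
step 8: "000101000100"  (len 12)
step 9: "00101000100"  (len 11)
step 10: "0101000100"  (len 10)
step 11: "101000100"  (len 9)
step 12: "010001000100"  (len 12)
step 13: "10001000100"  (len 11)
step 14: "00010001000100"  (len 14)
step 15: "0010001000100"  (len 13)
step 16: "010001000100"  (len 12)
step 17: "10001000100"  (len 11)
step 18: "00010001000100"  (len 14)
step 19: "0010001000100"  (len 13)
step 20: "010001000100"  (len 12)
step 21: "10001000100"  (len 11)
step 22: "00010001000100"  (len 14)

14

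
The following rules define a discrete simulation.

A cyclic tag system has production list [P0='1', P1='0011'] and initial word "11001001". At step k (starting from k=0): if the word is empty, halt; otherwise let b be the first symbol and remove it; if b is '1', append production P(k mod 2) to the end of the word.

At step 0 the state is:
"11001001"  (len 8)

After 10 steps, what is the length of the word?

gen 0: "11001001"  (len 8)
gen 1: "10010011"  (len 8)
gen 2: "00100110011"  (len 11)
gen 3: "0100110011"  (len 10)
gen 4: "100110011"  (len 9)
gen 5: "001100111"  (len 9)
gen 6: "01100111"  (len 8)
gen 7: "1100111"  (len 7)
gen 8: "1001110011"  (len 10)
gen 9: "0011100111"  (len 10)
gen 10: "011100111"  (len 9)

9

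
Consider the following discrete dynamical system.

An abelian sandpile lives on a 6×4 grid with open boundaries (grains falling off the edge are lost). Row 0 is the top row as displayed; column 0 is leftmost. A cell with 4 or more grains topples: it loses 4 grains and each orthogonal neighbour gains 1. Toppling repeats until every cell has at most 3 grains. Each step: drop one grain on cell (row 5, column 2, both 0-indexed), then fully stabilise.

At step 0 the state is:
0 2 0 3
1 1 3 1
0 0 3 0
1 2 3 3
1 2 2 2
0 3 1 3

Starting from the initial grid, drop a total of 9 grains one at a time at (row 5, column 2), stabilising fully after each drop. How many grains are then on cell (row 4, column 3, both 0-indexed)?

k=0  0 2 0 3
1 1 3 1
0 0 3 0
1 2 3 3
1 2 2 2
0 3 1 3
k=1  0 2 0 3
1 1 3 1
0 0 3 0
1 2 3 3
1 2 2 2
0 3 2 3
k=2  0 2 0 3
1 1 3 1
0 0 3 0
1 2 3 3
1 2 2 2
0 3 3 3
k=3  0 2 0 3
1 1 3 1
0 0 3 0
1 2 3 3
1 3 3 3
1 0 2 0
k=4  0 2 0 3
1 1 3 1
0 0 3 0
1 2 3 3
1 3 3 3
1 0 3 0
k=5  0 2 1 3
1 2 0 2
0 2 1 2
2 0 3 1
2 1 3 1
1 2 1 2
k=6  0 2 1 3
1 2 0 2
0 2 1 2
2 0 3 1
2 1 3 1
1 2 2 2
k=7  0 2 1 3
1 2 0 2
0 2 1 2
2 0 3 1
2 1 3 1
1 2 3 2
k=8  0 2 1 3
1 2 0 2
0 2 2 2
2 1 0 2
2 2 1 2
1 3 1 3
k=9  0 2 1 3
1 2 0 2
0 2 2 2
2 1 0 2
2 2 1 2
1 3 2 3

2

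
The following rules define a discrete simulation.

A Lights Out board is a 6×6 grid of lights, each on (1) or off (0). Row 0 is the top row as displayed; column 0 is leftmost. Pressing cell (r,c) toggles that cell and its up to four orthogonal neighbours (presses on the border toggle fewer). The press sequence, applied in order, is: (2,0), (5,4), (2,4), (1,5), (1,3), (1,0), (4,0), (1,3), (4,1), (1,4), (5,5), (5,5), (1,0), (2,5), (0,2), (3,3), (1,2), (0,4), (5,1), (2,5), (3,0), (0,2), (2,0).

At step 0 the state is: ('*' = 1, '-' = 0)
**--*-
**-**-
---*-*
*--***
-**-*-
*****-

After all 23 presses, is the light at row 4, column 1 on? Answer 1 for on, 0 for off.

gen 0: **--*-
**-**-
---*-*
*--***
-**-*-
*****-
gen 1: **--*-
-*-**-
**-*-*
---***
-**-*-
*****-
gen 2: **--*-
-*-**-
**-*-*
---***
-**---
***--*
gen 3: **--*-
-*-*--
**--*-
---*-*
-**---
***--*
gen 4: **--**
-*-***
**--**
---*-*
-**---
***--*
gen 5: **-***
-**--*
**-***
---*-*
-**---
***--*
gen 6: -*-***
*-*--*
-*-***
---*-*
-**---
***--*
gen 7: -*-***
*-*--*
-*-***
*--*-*
*-*---
-**--*
gen 8: -*--**
*--***
-*--**
*--*-*
*-*---
-**--*
gen 9: -*--**
*--***
-*--**
**-*-*
-*----
--*--*
gen 10: -*---*
*-----
-*---*
**-*-*
-*----
--*--*
gen 11: -*---*
*-----
-*---*
**-*-*
-*---*
--*-*-
gen 12: -*---*
*-----
-*---*
**-*-*
-*----
--*--*
gen 13: **---*
-*----
**---*
**-*-*
-*----
--*--*
gen 14: **---*
-*---*
**--*-
**-*--
-*----
--*--*
gen 15: *-**-*
-**--*
**--*-
**-*--
-*----
--*--*
gen 16: *-**-*
-**--*
**-**-
***-*-
-*-*--
--*--*
gen 17: *--*-*
---*-*
*****-
***-*-
-*-*--
--*--*
gen 18: *---*-
---***
*****-
***-*-
-*-*--
--*--*
gen 19: *---*-
---***
*****-
***-*-
---*--
**---*
gen 20: *---*-
---**-
****-*
***-**
---*--
**---*
gen 21: *---*-
---**-
-***-*
--*-**
*--*--
**---*
gen 22: *****-
--***-
-***-*
--*-**
*--*--
**---*
gen 23: *****-
*-***-
*-**-*
*-*-**
*--*--
**---*

0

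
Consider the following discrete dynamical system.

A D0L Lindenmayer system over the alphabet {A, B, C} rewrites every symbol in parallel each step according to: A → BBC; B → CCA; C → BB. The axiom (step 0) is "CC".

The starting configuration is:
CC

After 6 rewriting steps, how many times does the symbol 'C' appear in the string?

[0] CC
[1] BBBB
[2] CCACCACCACCA
[3] BBBBBBCBBBBBBCBBBBBBCBBBBBBC
[4] CCACCACCACCACCACCABBCCACCACCACCACCACCABBCCACCACCACCACCACCABBCCACCACCACCACCACCABB
[5] BBBBBBCBBBBBBCBBBBBBCBBBBBBCBBBBBBCBBBBBBCCCACCABBBBBBCBBB…BBBCCCACCABBBBBBCBBBBBBCBBBBBBCBBBBBBCBBBBBBCBBBBBBCCCACCA  (len 192)
[6] CCACCACCACCACCACCABBCCACCACCACCACCACCABBCCACCACCACCACCACCA…CABBCCACCACCACCACCACCABBCCACCACCACCACCACCABBBBBBBBCBBBBBBC  (len 536)

296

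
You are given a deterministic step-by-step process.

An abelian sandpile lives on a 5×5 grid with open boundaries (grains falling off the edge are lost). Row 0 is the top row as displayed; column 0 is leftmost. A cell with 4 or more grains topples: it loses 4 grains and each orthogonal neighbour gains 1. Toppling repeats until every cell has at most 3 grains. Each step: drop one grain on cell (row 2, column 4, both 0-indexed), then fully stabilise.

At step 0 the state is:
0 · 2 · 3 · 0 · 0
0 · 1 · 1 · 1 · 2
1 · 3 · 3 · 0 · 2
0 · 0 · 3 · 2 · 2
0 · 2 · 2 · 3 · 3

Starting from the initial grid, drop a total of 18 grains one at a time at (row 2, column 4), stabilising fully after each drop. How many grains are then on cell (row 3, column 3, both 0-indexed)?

0) 0 · 2 · 3 · 0 · 0
0 · 1 · 1 · 1 · 2
1 · 3 · 3 · 0 · 2
0 · 0 · 3 · 2 · 2
0 · 2 · 2 · 3 · 3
1) 0 · 2 · 3 · 0 · 0
0 · 1 · 1 · 1 · 2
1 · 3 · 3 · 0 · 3
0 · 0 · 3 · 2 · 2
0 · 2 · 2 · 3 · 3
2) 0 · 2 · 3 · 0 · 0
0 · 1 · 1 · 1 · 3
1 · 3 · 3 · 1 · 0
0 · 0 · 3 · 2 · 3
0 · 2 · 2 · 3 · 3
3) 0 · 2 · 3 · 0 · 0
0 · 1 · 1 · 1 · 3
1 · 3 · 3 · 1 · 1
0 · 0 · 3 · 2 · 3
0 · 2 · 2 · 3 · 3
4) 0 · 2 · 3 · 0 · 0
0 · 1 · 1 · 1 · 3
1 · 3 · 3 · 1 · 2
0 · 0 · 3 · 2 · 3
0 · 2 · 2 · 3 · 3
5) 0 · 2 · 3 · 0 · 0
0 · 1 · 1 · 1 · 3
1 · 3 · 3 · 1 · 3
0 · 0 · 3 · 2 · 3
0 · 2 · 2 · 3 · 3
6) 0 · 2 · 3 · 0 · 1
0 · 2 · 2 · 3 · 0
2 · 0 · 2 · 0 · 3
0 · 2 · 2 · 2 · 2
0 · 3 · 0 · 2 · 1
7) 0 · 2 · 3 · 0 · 1
0 · 2 · 2 · 3 · 1
2 · 0 · 2 · 1 · 0
0 · 2 · 2 · 2 · 3
0 · 3 · 0 · 2 · 1
8) 0 · 2 · 3 · 0 · 1
0 · 2 · 2 · 3 · 1
2 · 0 · 2 · 1 · 1
0 · 2 · 2 · 2 · 3
0 · 3 · 0 · 2 · 1
9) 0 · 2 · 3 · 0 · 1
0 · 2 · 2 · 3 · 1
2 · 0 · 2 · 1 · 2
0 · 2 · 2 · 2 · 3
0 · 3 · 0 · 2 · 1
10) 0 · 2 · 3 · 0 · 1
0 · 2 · 2 · 3 · 1
2 · 0 · 2 · 1 · 3
0 · 2 · 2 · 2 · 3
0 · 3 · 0 · 2 · 1
11) 0 · 2 · 3 · 0 · 1
0 · 2 · 2 · 3 · 2
2 · 0 · 2 · 2 · 1
0 · 2 · 2 · 3 · 0
0 · 3 · 0 · 2 · 2
12) 0 · 2 · 3 · 0 · 1
0 · 2 · 2 · 3 · 2
2 · 0 · 2 · 2 · 2
0 · 2 · 2 · 3 · 0
0 · 3 · 0 · 2 · 2
13) 0 · 2 · 3 · 0 · 1
0 · 2 · 2 · 3 · 2
2 · 0 · 2 · 2 · 3
0 · 2 · 2 · 3 · 0
0 · 3 · 0 · 2 · 2
14) 0 · 2 · 3 · 0 · 1
0 · 2 · 2 · 3 · 3
2 · 0 · 2 · 3 · 0
0 · 2 · 2 · 3 · 1
0 · 3 · 0 · 2 · 2
15) 0 · 2 · 3 · 0 · 1
0 · 2 · 2 · 3 · 3
2 · 0 · 2 · 3 · 1
0 · 2 · 2 · 3 · 1
0 · 3 · 0 · 2 · 2
16) 0 · 2 · 3 · 0 · 1
0 · 2 · 2 · 3 · 3
2 · 0 · 2 · 3 · 2
0 · 2 · 2 · 3 · 1
0 · 3 · 0 · 2 · 2
17) 0 · 2 · 3 · 0 · 1
0 · 2 · 2 · 3 · 3
2 · 0 · 2 · 3 · 3
0 · 2 · 2 · 3 · 1
0 · 3 · 0 · 2 · 2
18) 0 · 2 · 3 · 1 · 2
0 · 2 · 3 · 1 · 1
2 · 0 · 3 · 2 · 2
0 · 2 · 3 · 0 · 3
0 · 3 · 0 · 3 · 2

0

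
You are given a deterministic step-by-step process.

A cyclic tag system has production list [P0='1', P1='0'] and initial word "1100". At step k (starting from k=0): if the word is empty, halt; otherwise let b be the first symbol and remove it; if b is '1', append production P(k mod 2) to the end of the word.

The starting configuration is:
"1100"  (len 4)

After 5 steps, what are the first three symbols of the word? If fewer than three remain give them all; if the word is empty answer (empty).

01

gen 0: "1100"  (len 4)
gen 1: "1001"  (len 4)
gen 2: "0010"  (len 4)
gen 3: "010"  (len 3)
gen 4: "10"  (len 2)
gen 5: "01"  (len 2)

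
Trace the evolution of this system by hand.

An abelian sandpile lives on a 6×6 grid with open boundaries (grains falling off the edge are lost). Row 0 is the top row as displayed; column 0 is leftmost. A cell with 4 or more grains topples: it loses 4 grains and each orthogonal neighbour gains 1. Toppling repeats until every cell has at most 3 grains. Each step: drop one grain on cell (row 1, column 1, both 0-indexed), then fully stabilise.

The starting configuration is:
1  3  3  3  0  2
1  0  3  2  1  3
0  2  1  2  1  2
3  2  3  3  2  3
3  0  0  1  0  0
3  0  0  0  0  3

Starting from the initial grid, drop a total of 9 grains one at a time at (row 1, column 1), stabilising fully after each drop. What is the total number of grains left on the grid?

57

gen 0: 1  3  3  3  0  2
1  0  3  2  1  3
0  2  1  2  1  2
3  2  3  3  2  3
3  0  0  1  0  0
3  0  0  0  0  3
gen 1: 1  3  3  3  0  2
1  1  3  2  1  3
0  2  1  2  1  2
3  2  3  3  2  3
3  0  0  1  0  0
3  0  0  0  0  3
gen 2: 1  3  3  3  0  2
1  2  3  2  1  3
0  2  1  2  1  2
3  2  3  3  2  3
3  0  0  1  0  0
3  0  0  0  0  3
gen 3: 1  3  3  3  0  2
1  3  3  2  1  3
0  2  1  2  1  2
3  2  3  3  2  3
3  0  0  1  0  0
3  0  0  0  0  3
gen 4: 2  1  2  1  1  2
2  2  2  0  2  3
0  3  2  3  1  2
3  2  3  3  2  3
3  0  0  1  0  0
3  0  0  0  0  3
gen 5: 2  1  2  1  1  2
2  3  2  0  2  3
0  3  2  3  1  2
3  2  3  3  2  3
3  0  0  1  0  0
3  0  0  0  0  3
gen 6: 2  2  2  1  1  2
3  1  3  0  2  3
1  0  3  3  1  2
3  3  3  3  2  3
3  0  0  1  0  0
3  0  0  0  0  3
gen 7: 2  2  2  1  1  2
3  2  3  0  2  3
1  0  3  3  1  2
3  3  3  3  2  3
3  0  0  1  0  0
3  0  0  0  0  3
gen 8: 2  2  2  1  1  2
3  3  3  0  2  3
1  0  3  3  1  2
3  3  3  3  2  3
3  0  0  1  0  0
3  0  0  0  0  3
gen 9: 3  3  3  1  1  2
0  2  1  2  2  3
3  3  2  1  2  2
1  1  2  1  3  3
1  2  1  2  0  0
0  1  0  0  0  3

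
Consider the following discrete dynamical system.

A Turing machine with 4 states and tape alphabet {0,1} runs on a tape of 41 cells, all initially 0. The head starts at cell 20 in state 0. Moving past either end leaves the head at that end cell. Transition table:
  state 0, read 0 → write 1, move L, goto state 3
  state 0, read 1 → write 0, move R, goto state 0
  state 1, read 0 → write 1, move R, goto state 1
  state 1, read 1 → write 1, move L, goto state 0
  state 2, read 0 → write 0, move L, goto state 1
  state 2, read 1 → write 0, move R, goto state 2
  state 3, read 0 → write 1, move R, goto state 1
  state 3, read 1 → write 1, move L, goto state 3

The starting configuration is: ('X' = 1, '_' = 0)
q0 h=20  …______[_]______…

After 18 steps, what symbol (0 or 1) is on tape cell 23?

1

t=0: q0 h=20  …______[_]______…
t=1: q3 h=19  …______[_]X_____…
t=2: q1 h=20  …_____X[X]______…
t=3: q0 h=19  …______[X]X_____…
t=4: q0 h=20  …______[X]______…
t=5: q0 h=21  …______[_]______…
t=6: q3 h=20  …______[_]X_____…
t=7: q1 h=21  …_____X[X]______…
t=8: q0 h=20  …______[X]X_____…
t=9: q0 h=21  …______[X]______…
t=10: q0 h=22  …______[_]______…
t=11: q3 h=21  …______[_]X_____…
t=12: q1 h=22  …_____X[X]______…
t=13: q0 h=21  …______[X]X_____…
t=14: q0 h=22  …______[X]______…
t=15: q0 h=23  …______[_]______…
t=16: q3 h=22  …______[_]X_____…
t=17: q1 h=23  …_____X[X]______…
t=18: q0 h=22  …______[X]X_____…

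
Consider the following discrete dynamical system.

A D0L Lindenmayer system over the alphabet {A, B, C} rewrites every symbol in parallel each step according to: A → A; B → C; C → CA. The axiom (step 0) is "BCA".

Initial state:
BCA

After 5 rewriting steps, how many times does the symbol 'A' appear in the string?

10

k=0  BCA
k=1  CCAA
k=2  CACAAA
k=3  CAACAAAA
k=4  CAAACAAAAA
k=5  CAAAACAAAAAA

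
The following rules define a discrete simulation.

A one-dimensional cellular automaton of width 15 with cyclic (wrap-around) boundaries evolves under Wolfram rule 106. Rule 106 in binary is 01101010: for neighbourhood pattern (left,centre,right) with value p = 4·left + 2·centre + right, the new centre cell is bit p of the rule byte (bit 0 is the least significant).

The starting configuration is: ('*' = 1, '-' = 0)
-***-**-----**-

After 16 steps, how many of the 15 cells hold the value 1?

t=0: -***-**-----**-
t=1: **-****----***-
t=2: ****--*---**-**
t=3: ---*-*---*****-
t=4: --*-*---**---*-
t=5: -*-*---***--*--
t=6: *-*---**-*-*---
t=7: -*---****-*---*
t=8: *---**--**---*-
t=9: ---***-***--*-*
t=10: --**-***-*-*-*-
t=11: -*****-**-*-*--
t=12: **---*****-*---
t=13: **--**---**---*
t=14: -*-***--***--**
t=15: *-**-*-**-*-***
t=16: *****-****-**--

11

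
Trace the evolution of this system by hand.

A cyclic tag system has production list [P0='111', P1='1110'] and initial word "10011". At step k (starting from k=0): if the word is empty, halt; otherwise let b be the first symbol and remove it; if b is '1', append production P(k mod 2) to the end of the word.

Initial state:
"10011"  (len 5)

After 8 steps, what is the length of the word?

gen 0: "10011"  (len 5)
gen 1: "0011111"  (len 7)
gen 2: "011111"  (len 6)
gen 3: "11111"  (len 5)
gen 4: "11111110"  (len 8)
gen 5: "1111110111"  (len 10)
gen 6: "1111101111110"  (len 13)
gen 7: "111101111110111"  (len 15)
gen 8: "111011111101111110"  (len 18)

18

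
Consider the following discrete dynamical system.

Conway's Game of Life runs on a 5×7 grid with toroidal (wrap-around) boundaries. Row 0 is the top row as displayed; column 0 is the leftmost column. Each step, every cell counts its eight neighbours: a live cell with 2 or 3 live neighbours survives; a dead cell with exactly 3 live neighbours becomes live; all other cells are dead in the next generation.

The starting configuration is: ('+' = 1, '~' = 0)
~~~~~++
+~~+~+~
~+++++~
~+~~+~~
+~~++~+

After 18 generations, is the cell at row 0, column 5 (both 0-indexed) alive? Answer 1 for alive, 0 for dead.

0) ~~~~~++
+~~+~+~
~+++++~
~+~~+~~
+~~++~+
1) ~~~+~~~
++~+~~~
++~~~++
~+~~~~+
+~~++~+
2) ~+~+~~+
~+~~+~~
~~~~~+~
~++~+~~
+~+++++
3) ~+~~~~+
+~+~++~
~+++++~
+++~~~~
~~~~~~+
4) ~+~~~~+
+~~~~~~
~~~~~+~
+~~~+++
~~+~~~+
5) ~+~~~~+
+~~~~~+
+~~~++~
+~~~+~~
~+~~~~~
6) ~+~~~~+
~+~~~~~
++~~++~
++~~+++
~+~~~~~
7) ~++~~~~
~++~~++
~~+~+~~
~~+~+~~
~++~~~~
8) ~~~+~~~
+~~~~+~
~~+~+~~
~~+~~~~
~~~~~~~
9) ~~~~~~~
~~~++~~
~+~+~~~
~~~+~~~
~~~~~~~
10) ~~~~~~~
~~+++~~
~~~+~~~
~~+~~~~
~~~~~~~
11) ~~~+~~~
~~+++~~
~~~~+~~
~~~~~~~
~~~~~~~
12) ~~+++~~
~~+~+~~
~~~~+~~
~~~~~~~
~~~~~~~
13) ~~+~+~~
~~+~++~
~~~+~~~
~~~~~~~
~~~+~~~
14) ~~+~++~
~~+~++~
~~~++~~
~~~~~~~
~~~+~~~
15) ~~+~~+~
~~+~~~~
~~~+++~
~~~++~~
~~~++~~
16) ~~+~+~~
~~+~~+~
~~+~~+~
~~+~~~~
~~+~~+~
17) ~++~++~
~++~++~
~+++~~~
~+++~~~
~++~~~~
18) +~~~++~
+~~~~+~
+~~~~~~
+~~~~~~
+~~~+~~

1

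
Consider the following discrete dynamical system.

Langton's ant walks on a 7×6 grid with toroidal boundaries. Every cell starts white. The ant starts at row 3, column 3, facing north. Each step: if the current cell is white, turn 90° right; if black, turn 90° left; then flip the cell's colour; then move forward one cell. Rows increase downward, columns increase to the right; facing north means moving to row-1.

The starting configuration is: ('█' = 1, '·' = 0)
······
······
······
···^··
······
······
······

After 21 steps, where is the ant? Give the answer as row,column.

5,0

[0] ······
······
······
···^··
······
······
······
[1] ······
······
······
···█>·
······
······
······
[2] ······
······
······
···██·
····v·
······
······
[3] ······
······
······
···██·
···<█·
······
······
[4] ······
······
······
···^█·
···██·
······
······
[5] ······
······
······
··<·█·
···██·
······
······
[6] ······
······
··^···
··█·█·
···██·
······
······
[7] ······
······
··█>··
··█·█·
···██·
······
······
[8] ······
······
··██··
··█v█·
···██·
······
······
[9] ······
······
··██··
··<██·
···██·
······
······
[10] ······
······
··██··
···██·
··v██·
······
······
[11] ······
······
··██··
···██·
·<███·
······
······
[12] ······
······
··██··
·^·██·
·████·
······
······
[13] ······
······
··██··
·█>██·
·████·
······
······
[14] ······
······
··██··
·████·
·█v██·
······
······
[15] ······
······
··██··
·████·
·█·>█·
······
······
[16] ······
······
··██··
·██^█·
·█··█·
······
······
[17] ······
······
··██··
·█<·█·
·█··█·
······
······
[18] ······
······
··██··
·█··█·
·█v·█·
······
······
[19] ······
······
··██··
·█··█·
·<█·█·
······
······
[20] ······
······
··██··
·█··█·
··█·█·
·v····
······
[21] ······
······
··██··
·█··█·
··█·█·
<█····
······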